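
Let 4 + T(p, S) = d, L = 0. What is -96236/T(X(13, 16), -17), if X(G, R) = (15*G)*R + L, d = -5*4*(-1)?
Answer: -24059/4 ≈ -6014.8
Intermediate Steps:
d = 20 (d = -20*(-1) = 20)
X(G, R) = 15*G*R (X(G, R) = (15*G)*R + 0 = 15*G*R + 0 = 15*G*R)
T(p, S) = 16 (T(p, S) = -4 + 20 = 16)
-96236/T(X(13, 16), -17) = -96236/16 = -96236*1/16 = -24059/4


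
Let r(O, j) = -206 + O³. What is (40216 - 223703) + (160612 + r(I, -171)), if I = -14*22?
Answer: -29241193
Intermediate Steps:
I = -308
(40216 - 223703) + (160612 + r(I, -171)) = (40216 - 223703) + (160612 + (-206 + (-308)³)) = -183487 + (160612 + (-206 - 29218112)) = -183487 + (160612 - 29218318) = -183487 - 29057706 = -29241193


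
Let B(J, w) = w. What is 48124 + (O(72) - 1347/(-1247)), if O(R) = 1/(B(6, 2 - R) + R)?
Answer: 120025197/2494 ≈ 48126.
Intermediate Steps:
O(R) = ½ (O(R) = 1/((2 - R) + R) = 1/2 = ½)
48124 + (O(72) - 1347/(-1247)) = 48124 + (½ - 1347/(-1247)) = 48124 + (½ - 1347*(-1)/1247) = 48124 + (½ - 1*(-1347/1247)) = 48124 + (½ + 1347/1247) = 48124 + 3941/2494 = 120025197/2494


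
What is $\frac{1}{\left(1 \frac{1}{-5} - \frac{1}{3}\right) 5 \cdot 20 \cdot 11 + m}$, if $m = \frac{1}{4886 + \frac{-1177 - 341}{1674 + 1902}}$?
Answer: $- \frac{2911803}{1708257164} \approx -0.0017045$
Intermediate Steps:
$m = \frac{596}{2911803}$ ($m = \frac{1}{4886 - \frac{1518}{3576}} = \frac{1}{4886 - \frac{253}{596}} = \frac{1}{\frac{2911803}{596}} = \frac{596}{2911803} \approx 0.00020468$)
$\frac{1}{\left(1 \frac{1}{-5} - \frac{1}{3}\right) 5 \cdot 20 \cdot 11 + m} = \frac{1}{\left(1 \frac{1}{-5} - \frac{1}{3}\right) 5 \cdot 20 \cdot 11 + \frac{596}{2911803}} = \frac{1}{\left(1 \left(- \frac{1}{5}\right) - \frac{1}{3}\right) 5 \cdot 20 \cdot 11 + \frac{596}{2911803}} = \frac{1}{\left(- \frac{1}{5} - \frac{1}{3}\right) 5 \cdot 20 \cdot 11 + \frac{596}{2911803}} = \frac{1}{\left(- \frac{8}{15}\right) 5 \cdot 20 \cdot 11 + \frac{596}{2911803}} = \frac{1}{\left(- \frac{8}{3}\right) 20 \cdot 11 + \frac{596}{2911803}} = \frac{1}{\left(- \frac{160}{3}\right) 11 + \frac{596}{2911803}} = \frac{1}{- \frac{1760}{3} + \frac{596}{2911803}} = \frac{1}{- \frac{1708257164}{2911803}} = - \frac{2911803}{1708257164}$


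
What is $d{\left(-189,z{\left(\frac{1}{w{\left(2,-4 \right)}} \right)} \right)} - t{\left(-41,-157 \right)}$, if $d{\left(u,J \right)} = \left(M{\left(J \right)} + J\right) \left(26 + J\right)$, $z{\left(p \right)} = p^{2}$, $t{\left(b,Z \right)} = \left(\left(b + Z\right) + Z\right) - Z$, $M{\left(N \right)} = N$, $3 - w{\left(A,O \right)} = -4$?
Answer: $\frac{477948}{2401} \approx 199.06$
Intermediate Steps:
$w{\left(A,O \right)} = 7$ ($w{\left(A,O \right)} = 3 - -4 = 3 + 4 = 7$)
$t{\left(b,Z \right)} = Z + b$ ($t{\left(b,Z \right)} = \left(\left(Z + b\right) + Z\right) - Z = \left(b + 2 Z\right) - Z = Z + b$)
$d{\left(u,J \right)} = 2 J \left(26 + J\right)$ ($d{\left(u,J \right)} = \left(J + J\right) \left(26 + J\right) = 2 J \left(26 + J\right)$)
$d{\left(-189,z{\left(\frac{1}{w{\left(2,-4 \right)}} \right)} \right)} - t{\left(-41,-157 \right)} = 2 \left(\frac{1}{7}\right)^{2} \left(26 + \left(\frac{1}{7}\right)^{2}\right) - \left(-157 - 41\right) = \frac{2 \left(26 + \left(\frac{1}{7}\right)^{2}\right)}{49} - -198 = 2 \cdot \frac{1}{49} \left(26 + \frac{1}{49}\right) + 198 = 2 \cdot \frac{1}{49} \cdot \frac{1275}{49} + 198 = \frac{2550}{2401} + 198 = \frac{477948}{2401}$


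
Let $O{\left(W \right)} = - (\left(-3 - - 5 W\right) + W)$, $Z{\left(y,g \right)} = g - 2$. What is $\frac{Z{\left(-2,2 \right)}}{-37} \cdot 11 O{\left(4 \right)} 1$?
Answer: $0$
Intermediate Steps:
$Z{\left(y,g \right)} = -2 + g$
$O{\left(W \right)} = 3 - 6 W$ ($O{\left(W \right)} = - (\left(-3 + 5 W\right) + W) = - (-3 + 6 W) = 3 - 6 W$)
$\frac{Z{\left(-2,2 \right)}}{-37} \cdot 11 O{\left(4 \right)} 1 = \frac{-2 + 2}{-37} \cdot 11 \left(3 - 24\right) 1 = 0 \left(- \frac{1}{37}\right) 11 \left(3 - 24\right) 1 = 0 \cdot 11 \left(-21\right) 1 = 0 \left(\left(-231\right) 1\right) = 0 \left(-231\right) = 0$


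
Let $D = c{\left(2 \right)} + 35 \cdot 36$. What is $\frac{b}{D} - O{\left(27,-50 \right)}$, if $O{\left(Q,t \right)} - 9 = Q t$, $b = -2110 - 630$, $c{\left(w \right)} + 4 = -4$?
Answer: $\frac{419048}{313} \approx 1338.8$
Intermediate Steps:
$c{\left(w \right)} = -8$ ($c{\left(w \right)} = -4 - 4 = -8$)
$b = -2740$ ($b = -2110 + \left(-881 + 251\right) = -2110 - 630 = -2740$)
$D = 1252$ ($D = -8 + 35 \cdot 36 = -8 + 1260 = 1252$)
$O{\left(Q,t \right)} = 9 + Q t$
$\frac{b}{D} - O{\left(27,-50 \right)} = - \frac{2740}{1252} - \left(9 + 27 \left(-50\right)\right) = \left(-2740\right) \frac{1}{1252} - \left(9 - 1350\right) = - \frac{685}{313} - -1341 = - \frac{685}{313} + 1341 = \frac{419048}{313}$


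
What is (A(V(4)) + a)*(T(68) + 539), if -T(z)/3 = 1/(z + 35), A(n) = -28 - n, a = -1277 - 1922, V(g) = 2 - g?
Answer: -179032650/103 ≈ -1.7382e+6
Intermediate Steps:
a = -3199
T(z) = -3/(35 + z) (T(z) = -3/(z + 35) = -3/(35 + z))
(A(V(4)) + a)*(T(68) + 539) = ((-28 - (2 - 1*4)) - 3199)*(-3/(35 + 68) + 539) = ((-28 - (2 - 4)) - 3199)*(-3/103 + 539) = ((-28 - 1*(-2)) - 3199)*(-3*1/103 + 539) = ((-28 + 2) - 3199)*(-3/103 + 539) = (-26 - 3199)*(55514/103) = -3225*55514/103 = -179032650/103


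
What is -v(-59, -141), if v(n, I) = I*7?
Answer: 987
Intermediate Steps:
v(n, I) = 7*I
-v(-59, -141) = -7*(-141) = -1*(-987) = 987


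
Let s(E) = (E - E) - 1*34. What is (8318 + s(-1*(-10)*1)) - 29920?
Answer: -21636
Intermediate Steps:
s(E) = -34 (s(E) = 0 - 34 = -34)
(8318 + s(-1*(-10)*1)) - 29920 = (8318 - 34) - 29920 = 8284 - 29920 = -21636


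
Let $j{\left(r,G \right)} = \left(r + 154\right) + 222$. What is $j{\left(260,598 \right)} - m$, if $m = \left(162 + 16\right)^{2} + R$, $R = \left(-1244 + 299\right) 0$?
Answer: $-31048$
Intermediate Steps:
$j{\left(r,G \right)} = 376 + r$ ($j{\left(r,G \right)} = \left(154 + r\right) + 222 = 376 + r$)
$R = 0$ ($R = \left(-945\right) 0 = 0$)
$m = 31684$ ($m = \left(162 + 16\right)^{2} + 0 = 178^{2} + 0 = 31684 + 0 = 31684$)
$j{\left(260,598 \right)} - m = \left(376 + 260\right) - 31684 = 636 - 31684 = -31048$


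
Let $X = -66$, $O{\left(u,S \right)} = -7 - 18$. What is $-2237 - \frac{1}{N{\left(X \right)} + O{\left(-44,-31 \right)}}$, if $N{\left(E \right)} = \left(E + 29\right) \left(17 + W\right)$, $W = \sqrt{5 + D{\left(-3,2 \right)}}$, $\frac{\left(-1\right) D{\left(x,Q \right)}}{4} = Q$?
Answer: $\frac{- 82769 \sqrt{3} + 1462997 i}{- 654 i + 37 \sqrt{3}} \approx -2237.0 - 0.00014842 i$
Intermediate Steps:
$D{\left(x,Q \right)} = - 4 Q$
$O{\left(u,S \right)} = -25$ ($O{\left(u,S \right)} = -7 - 18 = -25$)
$W = i \sqrt{3}$ ($W = \sqrt{5 - 8} = \sqrt{-3} = i \sqrt{3} \approx 1.732 i$)
$N{\left(E \right)} = \left(17 + i \sqrt{3}\right) \left(29 + E\right)$ ($N{\left(E \right)} = \left(E + 29\right) \left(17 + i \sqrt{3}\right) = \left(29 + E\right) \left(17 + i \sqrt{3}\right) = \left(17 + i \sqrt{3}\right) \left(29 + E\right)$)
$-2237 - \frac{1}{N{\left(X \right)} + O{\left(-44,-31 \right)}} = -2237 - \frac{1}{\left(493 + 17 \left(-66\right) + 29 i \sqrt{3} + i \left(-66\right) \sqrt{3}\right) - 25} = -2237 - \frac{1}{\left(493 - 1122 + 29 i \sqrt{3} - 66 i \sqrt{3}\right) - 25} = -2237 - \frac{1}{\left(-629 - 37 i \sqrt{3}\right) - 25} = -2237 - \frac{1}{-654 - 37 i \sqrt{3}}$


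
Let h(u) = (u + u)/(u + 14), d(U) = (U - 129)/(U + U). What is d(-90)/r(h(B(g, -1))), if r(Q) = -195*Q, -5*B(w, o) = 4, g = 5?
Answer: 803/15600 ≈ 0.051474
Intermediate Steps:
d(U) = (-129 + U)/(2*U) (d(U) = (-129 + U)/((2*U)) = (-129 + U)*(1/(2*U)) = (-129 + U)/(2*U))
B(w, o) = -⅘ (B(w, o) = -⅕*4 = -⅘)
h(u) = 2*u/(14 + u) (h(u) = (2*u)/(14 + u) = 2*u/(14 + u))
d(-90)/r(h(B(g, -1))) = ((½)*(-129 - 90)/(-90))/((-390*(-4)/(5*(14 - ⅘)))) = ((½)*(-1/90)*(-219))/((-390*(-4)/(5*66/5))) = 73/(60*((-390*(-4)*5/(5*66)))) = 73/(60*((-195*(-4/33)))) = 73/(60*(260/11)) = (73/60)*(11/260) = 803/15600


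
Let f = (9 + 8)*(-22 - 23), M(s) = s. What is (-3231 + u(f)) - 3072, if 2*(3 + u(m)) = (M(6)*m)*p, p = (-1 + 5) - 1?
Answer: -13191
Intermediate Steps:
p = 3 (p = 4 - 1 = 3)
f = -765 (f = 17*(-45) = -765)
u(m) = -3 + 9*m (u(m) = -3 + ((6*m)*3)/2 = -3 + (18*m)/2 = -3 + 9*m)
(-3231 + u(f)) - 3072 = (-3231 + (-3 + 9*(-765))) - 3072 = (-3231 + (-3 - 6885)) - 3072 = (-3231 - 6888) - 3072 = -10119 - 3072 = -13191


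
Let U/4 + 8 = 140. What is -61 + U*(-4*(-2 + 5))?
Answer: -6397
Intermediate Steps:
U = 528 (U = -32 + 4*140 = -32 + 560 = 528)
-61 + U*(-4*(-2 + 5)) = -61 + 528*(-4*(-2 + 5)) = -61 + 528*(-4*3) = -61 + 528*(-12) = -61 - 6336 = -6397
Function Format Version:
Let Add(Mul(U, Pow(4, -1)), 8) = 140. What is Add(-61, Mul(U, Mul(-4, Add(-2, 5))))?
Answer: -6397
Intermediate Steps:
U = 528 (U = Add(-32, Mul(4, 140)) = Add(-32, 560) = 528)
Add(-61, Mul(U, Mul(-4, Add(-2, 5)))) = Add(-61, Mul(528, Mul(-4, Add(-2, 5)))) = Add(-61, Mul(528, Mul(-4, 3))) = Add(-61, Mul(528, -12)) = Add(-61, -6336) = -6397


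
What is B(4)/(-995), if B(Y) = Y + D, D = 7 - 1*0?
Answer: -11/995 ≈ -0.011055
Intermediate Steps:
D = 7 (D = 7 + 0 = 7)
B(Y) = 7 + Y (B(Y) = Y + 7 = 7 + Y)
B(4)/(-995) = (7 + 4)/(-995) = 11*(-1/995) = -11/995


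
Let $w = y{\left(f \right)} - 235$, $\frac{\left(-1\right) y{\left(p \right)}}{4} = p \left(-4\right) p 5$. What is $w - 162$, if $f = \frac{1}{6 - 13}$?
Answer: $- \frac{19373}{49} \approx -395.37$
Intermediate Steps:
$f = - \frac{1}{7}$ ($f = \frac{1}{-7} = - \frac{1}{7} \approx -0.14286$)
$y{\left(p \right)} = 80 p^{2}$ ($y{\left(p \right)} = - 4 p \left(-4\right) p 5 = - 4 - 4 p 5 p = - 4 \left(- 20 p^{2}\right) = 80 p^{2}$)
$w = - \frac{11435}{49}$ ($w = 80 \left(- \frac{1}{7}\right)^{2} - 235 = 80 \cdot \frac{1}{49} - 235 = \frac{80}{49} - 235 = - \frac{11435}{49} \approx -233.37$)
$w - 162 = - \frac{11435}{49} - 162 = - \frac{19373}{49}$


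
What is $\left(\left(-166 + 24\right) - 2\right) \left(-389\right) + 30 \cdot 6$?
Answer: $56196$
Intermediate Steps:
$\left(\left(-166 + 24\right) - 2\right) \left(-389\right) + 30 \cdot 6 = \left(-142 - 2\right) \left(-389\right) + 180 = \left(-144\right) \left(-389\right) + 180 = 56016 + 180 = 56196$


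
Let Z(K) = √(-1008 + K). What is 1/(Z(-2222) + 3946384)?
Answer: 1973192/7786973339343 - I*√3230/15573946678686 ≈ 2.534e-7 - 3.6492e-12*I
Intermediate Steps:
1/(Z(-2222) + 3946384) = 1/(√(-1008 - 2222) + 3946384) = 1/(√(-3230) + 3946384) = 1/(I*√3230 + 3946384) = 1/(3946384 + I*√3230)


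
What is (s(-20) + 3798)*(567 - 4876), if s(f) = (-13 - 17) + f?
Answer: -16150132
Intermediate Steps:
s(f) = -30 + f
(s(-20) + 3798)*(567 - 4876) = ((-30 - 20) + 3798)*(567 - 4876) = (-50 + 3798)*(-4309) = 3748*(-4309) = -16150132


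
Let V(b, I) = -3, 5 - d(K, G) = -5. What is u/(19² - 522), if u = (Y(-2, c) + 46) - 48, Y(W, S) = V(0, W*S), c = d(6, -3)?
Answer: 5/161 ≈ 0.031056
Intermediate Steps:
d(K, G) = 10 (d(K, G) = 5 - 1*(-5) = 5 + 5 = 10)
c = 10
Y(W, S) = -3
u = -5 (u = (-3 + 46) - 48 = 43 - 48 = -5)
u/(19² - 522) = -5/(19² - 522) = -5/(361 - 522) = -5/(-161) = -1/161*(-5) = 5/161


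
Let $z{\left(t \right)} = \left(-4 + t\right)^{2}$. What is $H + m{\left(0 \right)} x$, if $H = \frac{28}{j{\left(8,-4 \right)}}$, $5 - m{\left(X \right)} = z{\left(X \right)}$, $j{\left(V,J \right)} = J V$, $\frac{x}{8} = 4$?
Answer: $- \frac{2823}{8} \approx -352.88$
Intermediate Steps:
$x = 32$ ($x = 8 \cdot 4 = 32$)
$m{\left(X \right)} = 5 - \left(-4 + X\right)^{2}$
$H = - \frac{7}{8}$ ($H = \frac{28}{\left(-4\right) 8} = \frac{28}{-32} = 28 \left(- \frac{1}{32}\right) = - \frac{7}{8} \approx -0.875$)
$H + m{\left(0 \right)} x = - \frac{7}{8} + \left(5 - \left(-4 + 0\right)^{2}\right) 32 = - \frac{7}{8} + \left(5 - \left(-4\right)^{2}\right) 32 = - \frac{7}{8} + \left(5 - 16\right) 32 = - \frac{7}{8} - 352 = - \frac{2823}{8}$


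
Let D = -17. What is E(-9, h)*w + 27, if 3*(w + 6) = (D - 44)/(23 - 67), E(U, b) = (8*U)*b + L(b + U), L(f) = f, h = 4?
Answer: 217747/132 ≈ 1649.6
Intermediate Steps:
E(U, b) = U + b + 8*U*b (E(U, b) = (8*U)*b + (b + U) = 8*U*b + (U + b) = U + b + 8*U*b)
w = -731/132 (w = -6 + ((-17 - 44)/(23 - 67))/3 = -6 + (-61/(-44))/3 = -6 + (-61*(-1/44))/3 = -6 + (⅓)*(61/44) = -6 + 61/132 = -731/132 ≈ -5.5379)
E(-9, h)*w + 27 = (-9 + 4 + 8*(-9)*4)*(-731/132) + 27 = (-9 + 4 - 288)*(-731/132) + 27 = -293*(-731/132) + 27 = 214183/132 + 27 = 217747/132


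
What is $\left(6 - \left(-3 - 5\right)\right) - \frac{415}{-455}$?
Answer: $\frac{1357}{91} \approx 14.912$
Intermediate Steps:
$\left(6 - \left(-3 - 5\right)\right) - \frac{415}{-455} = \left(6 - -8\right) - - \frac{83}{91} = \left(6 + 8\right) + \frac{83}{91} = 14 + \frac{83}{91} = \frac{1357}{91}$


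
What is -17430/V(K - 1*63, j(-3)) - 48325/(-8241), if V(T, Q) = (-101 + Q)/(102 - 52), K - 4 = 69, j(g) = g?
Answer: 1796764325/214266 ≈ 8385.7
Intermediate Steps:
K = 73 (K = 4 + 69 = 73)
V(T, Q) = -101/50 + Q/50 (V(T, Q) = (-101 + Q)/50 = (-101 + Q)*(1/50) = -101/50 + Q/50)
-17430/V(K - 1*63, j(-3)) - 48325/(-8241) = -17430/(-101/50 + (1/50)*(-3)) - 48325/(-8241) = -17430/(-101/50 - 3/50) - 48325*(-1/8241) = -17430/(-52/25) + 48325/8241 = -17430*(-25/52) + 48325/8241 = 217875/26 + 48325/8241 = 1796764325/214266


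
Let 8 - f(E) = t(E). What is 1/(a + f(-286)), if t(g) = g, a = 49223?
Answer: 1/49517 ≈ 2.0195e-5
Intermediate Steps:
f(E) = 8 - E
1/(a + f(-286)) = 1/(49223 + (8 - 1*(-286))) = 1/(49223 + (8 + 286)) = 1/(49223 + 294) = 1/49517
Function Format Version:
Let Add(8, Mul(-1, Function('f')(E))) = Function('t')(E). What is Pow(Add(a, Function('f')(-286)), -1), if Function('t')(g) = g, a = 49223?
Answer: Rational(1, 49517) ≈ 2.0195e-5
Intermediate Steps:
Function('f')(E) = Add(8, Mul(-1, E))
Pow(Add(a, Function('f')(-286)), -1) = Pow(Add(49223, Add(8, Mul(-1, -286))), -1) = Pow(Add(49223, Add(8, 286)), -1) = Pow(Add(49223, 294), -1) = Pow(49517, -1) = Rational(1, 49517)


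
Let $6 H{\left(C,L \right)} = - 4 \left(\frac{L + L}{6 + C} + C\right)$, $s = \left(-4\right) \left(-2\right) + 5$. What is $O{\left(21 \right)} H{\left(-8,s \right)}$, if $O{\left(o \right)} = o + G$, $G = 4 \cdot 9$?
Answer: $798$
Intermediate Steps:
$G = 36$
$O{\left(o \right)} = 36 + o$ ($O{\left(o \right)} = o + 36 = 36 + o$)
$s = 13$ ($s = 8 + 5 = 13$)
$H{\left(C,L \right)} = - \frac{2 C}{3} - \frac{4 L}{3 \left(6 + C\right)}$ ($H{\left(C,L \right)} = \frac{\left(-4\right) \left(\frac{L + L}{6 + C} + C\right)}{6} = \frac{\left(-4\right) \left(\frac{2 L}{6 + C} + C\right)}{6} = \frac{\left(-4\right) \left(C + \frac{2 L}{6 + C}\right)}{6} = \frac{- 4 C - \frac{8 L}{6 + C}}{6} = - \frac{2 C}{3} - \frac{4 L}{3 \left(6 + C\right)}$)
$O{\left(21 \right)} H{\left(-8,s \right)} = \left(36 + 21\right) \frac{2 \left(- \left(-8\right)^{2} - -48 - 26\right)}{3 \left(6 - 8\right)} = 57 \frac{2 \left(\left(-1\right) 64 + 48 - 26\right)}{3 \left(-2\right)} = 57 \cdot \frac{2}{3} \left(- \frac{1}{2}\right) \left(-64 + 48 - 26\right) = 57 \cdot \frac{2}{3} \left(- \frac{1}{2}\right) \left(-42\right) = 57 \cdot 14 = 798$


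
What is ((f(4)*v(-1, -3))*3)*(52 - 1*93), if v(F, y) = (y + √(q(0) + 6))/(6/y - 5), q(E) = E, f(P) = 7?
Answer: -369 + 123*√6 ≈ -67.713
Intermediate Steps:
v(F, y) = (y + √6)/(-5 + 6/y) (v(F, y) = (y + √(0 + 6))/(6/y - 5) = (y + √6)/(-5 + 6/y))
((f(4)*v(-1, -3))*3)*(52 - 1*93) = ((7*(-1*(-3)*(-3 + √6)/(-6 + 5*(-3))))*3)*(52 - 1*93) = ((7*(-1*(-3)*(-3 + √6)/(-6 - 15)))*3)*(52 - 93) = ((7*(-1*(-3)*(-3 + √6)/(-21)))*3)*(-41) = ((7*(-1*(-3)*(-1/21)*(-3 + √6)))*3)*(-41) = ((7*(3/7 - √6/7))*3)*(-41) = ((3 - √6)*3)*(-41) = (9 - 3*√6)*(-41) = -369 + 123*√6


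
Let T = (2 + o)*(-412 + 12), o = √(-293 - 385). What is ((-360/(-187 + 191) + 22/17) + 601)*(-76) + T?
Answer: -675484/17 - 400*I*√678 ≈ -39734.0 - 10415.0*I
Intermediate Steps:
o = I*√678 (o = √(-678) = I*√678 ≈ 26.038*I)
T = -800 - 400*I*√678 (T = (2 + I*√678)*(-412 + 12) = (2 + I*√678)*(-400) = -800 - 400*I*√678 ≈ -800.0 - 10415.0*I)
((-360/(-187 + 191) + 22/17) + 601)*(-76) + T = ((-360/(-187 + 191) + 22/17) + 601)*(-76) + (-800 - 400*I*√678) = ((-360/4 + 22*(1/17)) + 601)*(-76) + (-800 - 400*I*√678) = ((-360*¼ + 22/17) + 601)*(-76) + (-800 - 400*I*√678) = ((-90 + 22/17) + 601)*(-76) + (-800 - 400*I*√678) = (-1508/17 + 601)*(-76) + (-800 - 400*I*√678) = (8709/17)*(-76) + (-800 - 400*I*√678) = -661884/17 + (-800 - 400*I*√678) = -675484/17 - 400*I*√678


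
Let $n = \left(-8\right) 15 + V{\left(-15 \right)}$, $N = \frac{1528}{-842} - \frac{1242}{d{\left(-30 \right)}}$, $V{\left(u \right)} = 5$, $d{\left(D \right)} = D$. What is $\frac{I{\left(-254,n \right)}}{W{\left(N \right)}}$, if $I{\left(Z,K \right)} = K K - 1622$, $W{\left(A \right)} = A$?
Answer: $\frac{24424315}{83327} \approx 293.11$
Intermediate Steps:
$N = \frac{83327}{2105}$ ($N = \frac{1528}{-842} - \frac{1242}{-30} = 1528 \left(- \frac{1}{842}\right) - - \frac{207}{5} = - \frac{764}{421} + \frac{207}{5} = \frac{83327}{2105} \approx 39.585$)
$n = -115$ ($n = \left(-8\right) 15 + 5 = -120 + 5 = -115$)
$I{\left(Z,K \right)} = -1622 + K^{2}$ ($I{\left(Z,K \right)} = K^{2} - 1622 = -1622 + K^{2}$)
$\frac{I{\left(-254,n \right)}}{W{\left(N \right)}} = \frac{-1622 + \left(-115\right)^{2}}{\frac{83327}{2105}} = \left(-1622 + 13225\right) \frac{2105}{83327} = 11603 \cdot \frac{2105}{83327} = \frac{24424315}{83327}$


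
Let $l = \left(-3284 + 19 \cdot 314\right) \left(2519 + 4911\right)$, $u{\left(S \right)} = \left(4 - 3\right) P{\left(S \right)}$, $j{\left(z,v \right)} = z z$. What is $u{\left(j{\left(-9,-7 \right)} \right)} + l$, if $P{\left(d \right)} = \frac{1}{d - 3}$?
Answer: $\frac{1554326281}{78} \approx 1.9927 \cdot 10^{7}$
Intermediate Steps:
$j{\left(z,v \right)} = z^{2}$
$P{\left(d \right)} = \frac{1}{-3 + d}$
$u{\left(S \right)} = \frac{1}{-3 + S}$ ($u{\left(S \right)} = \frac{4 - 3}{-3 + S} = 1 \frac{1}{-3 + S} = \frac{1}{-3 + S}$)
$l = 19927260$ ($l = \left(-3284 + 5966\right) 7430 = 2682 \cdot 7430 = 19927260$)
$u{\left(j{\left(-9,-7 \right)} \right)} + l = \frac{1}{-3 + \left(-9\right)^{2}} + 19927260 = \frac{1}{-3 + 81} + 19927260 = \frac{1}{78} + 19927260 = \frac{1554326281}{78}$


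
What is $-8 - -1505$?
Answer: $1497$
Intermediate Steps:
$-8 - -1505 = -8 + 1505 = 1497$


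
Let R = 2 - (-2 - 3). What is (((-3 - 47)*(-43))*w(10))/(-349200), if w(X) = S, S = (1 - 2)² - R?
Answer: 43/1164 ≈ 0.036942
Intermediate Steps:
R = 7 (R = 2 - 1*(-5) = 2 + 5 = 7)
S = -6 (S = (1 - 2)² - 1*7 = (-1)² - 7 = 1 - 7 = -6)
w(X) = -6
(((-3 - 47)*(-43))*w(10))/(-349200) = (((-3 - 47)*(-43))*(-6))/(-349200) = (-50*(-43)*(-6))*(-1/349200) = (2150*(-6))*(-1/349200) = -12900*(-1/349200) = 43/1164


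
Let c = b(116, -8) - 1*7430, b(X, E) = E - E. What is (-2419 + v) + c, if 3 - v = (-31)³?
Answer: 19945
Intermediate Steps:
v = 29794 (v = 3 - 1*(-31)³ = 3 - 1*(-29791) = 3 + 29791 = 29794)
b(X, E) = 0
c = -7430 (c = 0 - 1*7430 = 0 - 7430 = -7430)
(-2419 + v) + c = (-2419 + 29794) - 7430 = 27375 - 7430 = 19945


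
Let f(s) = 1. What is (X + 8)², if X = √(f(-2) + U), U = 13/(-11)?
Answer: (88 + I*√22)²/121 ≈ 63.818 + 6.8224*I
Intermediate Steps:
U = -13/11 (U = 13*(-1/11) = -13/11 ≈ -1.1818)
X = I*√22/11 (X = √(1 - 13/11) = √(-2/11) = I*√22/11 ≈ 0.4264*I)
(X + 8)² = (I*√22/11 + 8)² = (8 + I*√22/11)²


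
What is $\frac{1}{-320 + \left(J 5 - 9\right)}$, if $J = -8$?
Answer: $- \frac{1}{369} \approx -0.00271$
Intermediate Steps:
$\frac{1}{-320 + \left(J 5 - 9\right)} = \frac{1}{-320 - 49} = \frac{1}{-369} = - \frac{1}{369}$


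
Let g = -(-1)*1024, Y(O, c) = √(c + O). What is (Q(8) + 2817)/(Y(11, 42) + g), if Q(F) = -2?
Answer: 2882560/1048523 - 2815*√53/1048523 ≈ 2.7296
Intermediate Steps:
Y(O, c) = √(O + c)
g = 1024 (g = -1*(-1024) = 1024)
(Q(8) + 2817)/(Y(11, 42) + g) = (-2 + 2817)/(√(11 + 42) + 1024) = 2815/(√53 + 1024) = 2815/(1024 + √53)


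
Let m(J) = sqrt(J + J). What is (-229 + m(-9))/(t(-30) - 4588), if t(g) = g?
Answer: 229/4618 - 3*I*sqrt(2)/4618 ≈ 0.049589 - 0.00091872*I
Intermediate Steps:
m(J) = sqrt(2)*sqrt(J) (m(J) = sqrt(2*J) = sqrt(2)*sqrt(J))
(-229 + m(-9))/(t(-30) - 4588) = (-229 + sqrt(2)*sqrt(-9))/(-30 - 4588) = (-229 + sqrt(2)*(3*I))/(-4618) = (-229 + 3*I*sqrt(2))*(-1/4618) = 229/4618 - 3*I*sqrt(2)/4618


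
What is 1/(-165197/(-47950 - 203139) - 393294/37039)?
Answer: -9300085471/92633065483 ≈ -0.10040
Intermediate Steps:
1/(-165197/(-47950 - 203139) - 393294/37039) = 1/(-165197/(-251089) - 393294*1/37039) = 1/(-165197*(-1/251089) - 393294/37039) = 1/(165197/251089 - 393294/37039) = 1/(-92633065483/9300085471) = -9300085471/92633065483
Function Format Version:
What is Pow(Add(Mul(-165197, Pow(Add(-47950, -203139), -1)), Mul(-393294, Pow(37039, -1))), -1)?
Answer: Rational(-9300085471, 92633065483) ≈ -0.10040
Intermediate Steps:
Pow(Add(Mul(-165197, Pow(Add(-47950, -203139), -1)), Mul(-393294, Pow(37039, -1))), -1) = Pow(Add(Mul(-165197, Pow(-251089, -1)), Mul(-393294, Rational(1, 37039))), -1) = Pow(Add(Mul(-165197, Rational(-1, 251089)), Rational(-393294, 37039)), -1) = Pow(Add(Rational(165197, 251089), Rational(-393294, 37039)), -1) = Pow(Rational(-92633065483, 9300085471), -1) = Rational(-9300085471, 92633065483)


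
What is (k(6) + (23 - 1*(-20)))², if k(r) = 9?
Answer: 2704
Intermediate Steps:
(k(6) + (23 - 1*(-20)))² = (9 + (23 - 1*(-20)))² = (9 + (23 + 20))² = (9 + 43)² = 52² = 2704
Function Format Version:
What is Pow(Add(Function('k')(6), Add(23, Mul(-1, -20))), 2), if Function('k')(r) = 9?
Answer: 2704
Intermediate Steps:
Pow(Add(Function('k')(6), Add(23, Mul(-1, -20))), 2) = Pow(Add(9, Add(23, Mul(-1, -20))), 2) = Pow(Add(9, Add(23, 20)), 2) = Pow(Add(9, 43), 2) = Pow(52, 2) = 2704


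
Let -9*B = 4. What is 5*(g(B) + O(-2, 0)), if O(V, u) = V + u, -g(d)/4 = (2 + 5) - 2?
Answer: -110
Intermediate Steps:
B = -4/9 (B = -1/9*4 = -4/9 ≈ -0.44444)
g(d) = -20 (g(d) = -4*((2 + 5) - 2) = -4*(7 - 2) = -4*5 = -20)
5*(g(B) + O(-2, 0)) = 5*(-20 + (-2 + 0)) = 5*(-20 - 2) = 5*(-22) = -110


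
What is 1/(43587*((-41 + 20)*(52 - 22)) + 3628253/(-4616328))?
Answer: -4616328/126763493405933 ≈ -3.6417e-8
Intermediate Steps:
1/(43587*((-41 + 20)*(52 - 22)) + 3628253/(-4616328)) = 1/(43587*(-21*30) + 3628253*(-1/4616328)) = 1/(43587*(-630) - 3628253/4616328) = 1/(-27459810 - 3628253/4616328) = 1/(-126763493405933/4616328) = -4616328/126763493405933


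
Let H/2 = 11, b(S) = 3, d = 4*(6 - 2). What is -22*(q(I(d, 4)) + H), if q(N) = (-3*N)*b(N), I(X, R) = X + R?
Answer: 3476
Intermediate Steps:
d = 16 (d = 4*4 = 16)
I(X, R) = R + X
H = 22 (H = 2*11 = 22)
q(N) = -9*N (q(N) = -3*N*3 = -9*N)
-22*(q(I(d, 4)) + H) = -22*(-9*(4 + 16) + 22) = -22*(-9*20 + 22) = -22*(-180 + 22) = -22*(-158) = 3476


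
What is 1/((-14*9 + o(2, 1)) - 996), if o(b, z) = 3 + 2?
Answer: -1/1117 ≈ -0.00089526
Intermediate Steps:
o(b, z) = 5
1/((-14*9 + o(2, 1)) - 996) = 1/((-14*9 + 5) - 996) = 1/((-126 + 5) - 996) = 1/(-121 - 996) = 1/(-1117) = -1/1117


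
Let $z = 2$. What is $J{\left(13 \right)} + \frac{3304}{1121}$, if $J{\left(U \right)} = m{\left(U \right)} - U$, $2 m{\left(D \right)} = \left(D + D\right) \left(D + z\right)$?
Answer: $\frac{3514}{19} \approx 184.95$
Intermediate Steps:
$m{\left(D \right)} = D \left(2 + D\right)$ ($m{\left(D \right)} = \frac{\left(D + D\right) \left(D + 2\right)}{2} = \frac{2 D \left(2 + D\right)}{2} = D \left(2 + D\right)$)
$J{\left(U \right)} = - U + U \left(2 + U\right)$ ($J{\left(U \right)} = U \left(2 + U\right) - U = - U + U \left(2 + U\right)$)
$J{\left(13 \right)} + \frac{3304}{1121} = 13 \left(1 + 13\right) + \frac{3304}{1121} = 13 \cdot 14 + 3304 \cdot \frac{1}{1121} = 182 + \frac{56}{19} = \frac{3514}{19}$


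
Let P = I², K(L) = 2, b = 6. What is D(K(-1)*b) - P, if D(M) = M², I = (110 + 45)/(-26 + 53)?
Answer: 80951/729 ≈ 111.04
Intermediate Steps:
I = 155/27 ≈ 5.7407
P = 24025/729 (P = (155/27)² = 24025/729 ≈ 32.956)
D(K(-1)*b) - P = (2*6)² - 1*24025/729 = 12² - 24025/729 = 144 - 24025/729 = 80951/729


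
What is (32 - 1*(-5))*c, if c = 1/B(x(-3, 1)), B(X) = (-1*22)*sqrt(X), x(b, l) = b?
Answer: 37*I*sqrt(3)/66 ≈ 0.971*I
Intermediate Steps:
B(X) = -22*sqrt(X)
c = I*sqrt(3)/66 (c = 1/(-22*I*sqrt(3)) = I*sqrt(3)/66 ≈ 0.026243*I)
(32 - 1*(-5))*c = (32 - 1*(-5))*(I*sqrt(3)/66) = (32 + 5)*(I*sqrt(3)/66) = 37*(I*sqrt(3)/66) = 37*I*sqrt(3)/66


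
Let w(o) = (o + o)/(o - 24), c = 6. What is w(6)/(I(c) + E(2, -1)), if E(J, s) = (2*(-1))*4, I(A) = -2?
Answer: 1/15 ≈ 0.066667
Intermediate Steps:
w(o) = 2*o/(-24 + o) (w(o) = (2*o)/(-24 + o) = 2*o/(-24 + o))
E(J, s) = -8 (E(J, s) = -2*4 = -8)
w(6)/(I(c) + E(2, -1)) = (2*6/(-24 + 6))/(-2 - 8) = (2*6/(-18))/(-10) = -6*(-1)/(5*18) = -1/10*(-2/3) = 1/15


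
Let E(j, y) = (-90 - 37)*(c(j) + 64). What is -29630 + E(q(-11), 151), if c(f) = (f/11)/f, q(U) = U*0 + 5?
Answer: -415465/11 ≈ -37770.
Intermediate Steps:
q(U) = 5 (q(U) = 0 + 5 = 5)
c(f) = 1/11 (c(f) = (f*(1/11))/f = (f/11)/f = 1/11)
E(j, y) = -89535/11 (E(j, y) = (-90 - 37)*(1/11 + 64) = -127*705/11 = -89535/11)
-29630 + E(q(-11), 151) = -29630 - 89535/11 = -415465/11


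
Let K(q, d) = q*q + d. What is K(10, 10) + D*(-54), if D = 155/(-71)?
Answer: 16180/71 ≈ 227.89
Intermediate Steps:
K(q, d) = d + q² (K(q, d) = q² + d = d + q²)
D = -155/71 (D = 155*(-1/71) = -155/71 ≈ -2.1831)
K(10, 10) + D*(-54) = (10 + 10²) - 155/71*(-54) = (10 + 100) + 8370/71 = 110 + 8370/71 = 16180/71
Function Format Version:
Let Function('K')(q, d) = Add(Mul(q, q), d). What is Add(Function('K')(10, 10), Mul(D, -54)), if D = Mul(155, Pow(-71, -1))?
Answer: Rational(16180, 71) ≈ 227.89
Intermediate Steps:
Function('K')(q, d) = Add(d, Pow(q, 2)) (Function('K')(q, d) = Add(Pow(q, 2), d) = Add(d, Pow(q, 2)))
D = Rational(-155, 71) (D = Mul(155, Rational(-1, 71)) = Rational(-155, 71) ≈ -2.1831)
Add(Function('K')(10, 10), Mul(D, -54)) = Add(Add(10, Pow(10, 2)), Mul(Rational(-155, 71), -54)) = Add(Add(10, 100), Rational(8370, 71)) = Add(110, Rational(8370, 71)) = Rational(16180, 71)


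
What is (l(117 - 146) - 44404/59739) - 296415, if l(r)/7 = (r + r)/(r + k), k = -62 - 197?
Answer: -849959801933/2867472 ≈ -2.9641e+5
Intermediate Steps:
k = -259
l(r) = 14*r/(-259 + r) (l(r) = 7*((r + r)/(r - 259)) = 7*((2*r)/(-259 + r)) = 7*(2*r/(-259 + r)) = 14*r/(-259 + r))
(l(117 - 146) - 44404/59739) - 296415 = (14*(117 - 146)/(-259 + (117 - 146)) - 44404/59739) - 296415 = (14*(-29)/(-259 - 29) - 44404*1/59739) - 296415 = (14*(-29)/(-288) - 44404/59739) - 296415 = (14*(-29)*(-1/288) - 44404/59739) - 296415 = (203/144 - 44404/59739) - 296415 = 1910947/2867472 - 296415 = -849959801933/2867472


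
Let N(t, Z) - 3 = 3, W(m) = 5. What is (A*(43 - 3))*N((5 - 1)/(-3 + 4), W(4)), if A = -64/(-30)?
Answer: 512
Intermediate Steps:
N(t, Z) = 6 (N(t, Z) = 3 + 3 = 6)
A = 32/15 (A = -64*(-1/30) = 32/15 ≈ 2.1333)
(A*(43 - 3))*N((5 - 1)/(-3 + 4), W(4)) = (32*(43 - 3)/15)*6 = ((32/15)*40)*6 = (256/3)*6 = 512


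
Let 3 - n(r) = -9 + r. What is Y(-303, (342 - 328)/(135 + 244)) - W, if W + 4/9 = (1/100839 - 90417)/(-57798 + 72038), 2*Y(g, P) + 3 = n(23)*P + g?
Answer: -119519122452053/816336074160 ≈ -146.41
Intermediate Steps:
n(r) = 12 - r (n(r) = 3 - (-9 + r) = 3 + (9 - r) = 12 - r)
Y(g, P) = -3/2 + g/2 - 11*P/2 (Y(g, P) = -3/2 + ((12 - 1*23)*P + g)/2 = -3/2 + ((12 - 23)*P + g)/2 = -3/2 + (-11*P + g)/2 = -3/2 + (g - 11*P)/2 = -3/2 + (g/2 - 11*P/2) = -3/2 + g/2 - 11*P/2)
W = -14633638033/2153921040 (W = -4/9 + (1/100839 - 90417)/(-57798 + 72038) = -4/9 + (1/100839 - 90417)/14240 = -4/9 - 9117559862/100839*1/14240 = -4/9 - 4558779931/717973680 = -14633638033/2153921040 ≈ -6.7940)
Y(-303, (342 - 328)/(135 + 244)) - W = (-3/2 + (1/2)*(-303) - 11*(342 - 328)/(2*(135 + 244))) - 1*(-14633638033/2153921040) = (-3/2 - 303/2 - 77/379) + 14633638033/2153921040 = -58064/379 + 14633638033/2153921040 = -119519122452053/816336074160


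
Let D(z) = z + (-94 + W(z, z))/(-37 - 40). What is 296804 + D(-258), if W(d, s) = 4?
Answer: 22834132/77 ≈ 2.9655e+5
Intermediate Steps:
D(z) = 90/77 + z (D(z) = z + (-94 + 4)/(-37 - 40) = z - 90/(-77) = z - 90*(-1/77) = z + 90/77 = 90/77 + z)
296804 + D(-258) = 296804 + (90/77 - 258) = 296804 - 19776/77 = 22834132/77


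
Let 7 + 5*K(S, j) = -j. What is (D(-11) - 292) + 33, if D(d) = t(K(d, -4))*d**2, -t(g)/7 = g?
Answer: 1246/5 ≈ 249.20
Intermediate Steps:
K(S, j) = -7/5 - j/5 (K(S, j) = -7/5 + (-j)/5 = -7/5 - j/5)
t(g) = -7*g
D(d) = 21*d**2/5 (D(d) = (-7*(-7/5 - 1/5*(-4)))*d**2 = (-7*(-7/5 + 4/5))*d**2 = (-7*(-3/5))*d**2 = 21*d**2/5)
(D(-11) - 292) + 33 = ((21/5)*(-11)**2 - 292) + 33 = ((21/5)*121 - 292) + 33 = (2541/5 - 292) + 33 = 1081/5 + 33 = 1246/5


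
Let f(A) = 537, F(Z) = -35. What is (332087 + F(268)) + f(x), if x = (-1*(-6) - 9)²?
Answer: 332589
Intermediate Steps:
x = 9 (x = (6 - 9)² = (-3)² = 9)
(332087 + F(268)) + f(x) = (332087 - 35) + 537 = 332052 + 537 = 332589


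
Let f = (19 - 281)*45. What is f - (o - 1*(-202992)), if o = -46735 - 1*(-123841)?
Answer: -291888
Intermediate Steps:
o = 77106 (o = -46735 + 123841 = 77106)
f = -11790 (f = -262*45 = -11790)
f - (o - 1*(-202992)) = -11790 - (77106 - 1*(-202992)) = -11790 - (77106 + 202992) = -11790 - 1*280098 = -11790 - 280098 = -291888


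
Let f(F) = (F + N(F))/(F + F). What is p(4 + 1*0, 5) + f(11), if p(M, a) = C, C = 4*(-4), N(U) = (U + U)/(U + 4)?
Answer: -463/30 ≈ -15.433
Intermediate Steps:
N(U) = 2*U/(4 + U) (N(U) = (2*U)/(4 + U) = 2*U/(4 + U))
C = -16
f(F) = (F + 2*F/(4 + F))/(2*F) (f(F) = (F + 2*F/(4 + F))/(F + F) = (F + 2*F/(4 + F))/((2*F)) = (F + 2*F/(4 + F))*(1/(2*F)) = (F + 2*F/(4 + F))/(2*F))
p(M, a) = -16
p(4 + 1*0, 5) + f(11) = -16 + (6 + 11)/(2*(4 + 11)) = -16 + (1/2)*17/15 = -16 + (1/2)*(1/15)*17 = -16 + 17/30 = -463/30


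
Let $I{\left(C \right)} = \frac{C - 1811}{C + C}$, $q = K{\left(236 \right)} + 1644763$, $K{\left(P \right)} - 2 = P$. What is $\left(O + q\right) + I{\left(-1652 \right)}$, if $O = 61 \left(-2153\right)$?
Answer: $\frac{5001162535}{3304} \approx 1.5137 \cdot 10^{6}$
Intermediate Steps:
$K{\left(P \right)} = 2 + P$
$O = -131333$
$q = 1645001$ ($q = \left(2 + 236\right) + 1644763 = 238 + 1644763 = 1645001$)
$I{\left(C \right)} = \frac{-1811 + C}{2 C}$
$\left(O + q\right) + I{\left(-1652 \right)} = \left(-131333 + 1645001\right) + \frac{-1811 - 1652}{2 \left(-1652\right)} = 1513668 + \frac{1}{2} \left(- \frac{1}{1652}\right) \left(-3463\right) = 1513668 + \frac{3463}{3304} = \frac{5001162535}{3304}$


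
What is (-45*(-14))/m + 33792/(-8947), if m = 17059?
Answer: -81545874/21803839 ≈ -3.7400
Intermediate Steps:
(-45*(-14))/m + 33792/(-8947) = -45*(-14)/17059 + 33792/(-8947) = 630*(1/17059) + 33792*(-1/8947) = 90/2437 - 33792/8947 = -81545874/21803839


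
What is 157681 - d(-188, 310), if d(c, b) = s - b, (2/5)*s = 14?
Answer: 157956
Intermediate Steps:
s = 35 (s = (5/2)*14 = 35)
d(c, b) = 35 - b
157681 - d(-188, 310) = 157681 - (35 - 1*310) = 157681 - (35 - 310) = 157681 - 1*(-275) = 157681 + 275 = 157956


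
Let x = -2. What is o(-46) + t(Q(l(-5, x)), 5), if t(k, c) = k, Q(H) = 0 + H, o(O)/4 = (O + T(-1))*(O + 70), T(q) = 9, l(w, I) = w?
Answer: -3557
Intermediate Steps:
o(O) = 4*(9 + O)*(70 + O) (o(O) = 4*((O + 9)*(O + 70)) = 4*((9 + O)*(70 + O)) = 4*(9 + O)*(70 + O))
Q(H) = H
o(-46) + t(Q(l(-5, x)), 5) = (2520 + 4*(-46)² + 316*(-46)) - 5 = (2520 + 4*2116 - 14536) - 5 = (2520 + 8464 - 14536) - 5 = -3552 - 5 = -3557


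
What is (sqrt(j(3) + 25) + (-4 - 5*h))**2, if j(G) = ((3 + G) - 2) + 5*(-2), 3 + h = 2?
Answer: (1 + sqrt(19))**2 ≈ 28.718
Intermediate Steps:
h = -1 (h = -3 + 2 = -1)
j(G) = -9 + G (j(G) = (1 + G) - 10 = -9 + G)
(sqrt(j(3) + 25) + (-4 - 5*h))**2 = (sqrt((-9 + 3) + 25) + (-4 - 5*(-1)))**2 = (sqrt(-6 + 25) + (-4 + 5))**2 = (sqrt(19) + 1)**2 = (1 + sqrt(19))**2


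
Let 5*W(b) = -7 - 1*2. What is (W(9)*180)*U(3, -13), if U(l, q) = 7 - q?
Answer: -6480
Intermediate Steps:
W(b) = -9/5 (W(b) = (-7 - 1*2)/5 = (-7 - 2)/5 = (⅕)*(-9) = -9/5)
(W(9)*180)*U(3, -13) = (-9/5*180)*(7 - 1*(-13)) = -324*(7 + 13) = -324*20 = -6480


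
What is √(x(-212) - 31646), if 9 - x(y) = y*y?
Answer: 3*I*√8509 ≈ 276.73*I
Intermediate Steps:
x(y) = 9 - y² (x(y) = 9 - y*y = 9 - y²)
√(x(-212) - 31646) = √((9 - 1*(-212)²) - 31646) = √((9 - 1*44944) - 31646) = √((9 - 44944) - 31646) = √(-44935 - 31646) = √(-76581) = 3*I*√8509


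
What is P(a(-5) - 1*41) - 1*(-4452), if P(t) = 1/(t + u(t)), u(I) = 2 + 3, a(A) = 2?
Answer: 151367/34 ≈ 4452.0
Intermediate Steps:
u(I) = 5
P(t) = 1/(5 + t) (P(t) = 1/(t + 5) = 1/(5 + t))
P(a(-5) - 1*41) - 1*(-4452) = 1/(5 + (2 - 1*41)) - 1*(-4452) = 1/(5 + (2 - 41)) + 4452 = 1/(5 - 39) + 4452 = 1/(-34) + 4452 = -1/34 + 4452 = 151367/34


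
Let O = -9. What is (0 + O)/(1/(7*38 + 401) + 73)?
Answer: -6003/48692 ≈ -0.12329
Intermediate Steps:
(0 + O)/(1/(7*38 + 401) + 73) = (0 - 9)/(1/(7*38 + 401) + 73) = -9/(1/(266 + 401) + 73) = -9/(1/667 + 73) = -9/48692/667 = -9*667/48692 = -6003/48692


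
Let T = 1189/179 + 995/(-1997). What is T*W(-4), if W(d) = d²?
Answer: 35141248/357463 ≈ 98.307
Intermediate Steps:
T = 2196328/357463 (T = 1189*(1/179) + 995*(-1/1997) = 1189/179 - 995/1997 = 2196328/357463 ≈ 6.1442)
T*W(-4) = (2196328/357463)*(-4)² = (2196328/357463)*16 = 35141248/357463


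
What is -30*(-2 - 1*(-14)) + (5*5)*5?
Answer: -235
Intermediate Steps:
-30*(-2 - 1*(-14)) + (5*5)*5 = -30*(-2 + 14) + 25*5 = -30*12 + 125 = -360 + 125 = -235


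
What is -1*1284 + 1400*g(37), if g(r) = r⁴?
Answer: 2623824116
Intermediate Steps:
-1*1284 + 1400*g(37) = -1*1284 + 1400*37⁴ = -1284 + 1400*1874161 = -1284 + 2623825400 = 2623824116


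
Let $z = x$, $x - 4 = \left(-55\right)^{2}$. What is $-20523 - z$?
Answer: $-23552$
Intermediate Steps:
$x = 3029$ ($x = 4 + \left(-55\right)^{2} = 4 + 3025 = 3029$)
$z = 3029$
$-20523 - z = -20523 - 3029 = -23552$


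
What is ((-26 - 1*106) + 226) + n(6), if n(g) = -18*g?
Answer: -14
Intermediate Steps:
((-26 - 1*106) + 226) + n(6) = ((-26 - 1*106) + 226) - 18*6 = ((-26 - 106) + 226) - 108 = (-132 + 226) - 108 = 94 - 108 = -14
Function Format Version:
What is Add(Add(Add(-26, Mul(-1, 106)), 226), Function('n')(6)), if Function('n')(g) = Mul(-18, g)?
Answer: -14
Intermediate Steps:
Add(Add(Add(-26, Mul(-1, 106)), 226), Function('n')(6)) = Add(Add(Add(-26, Mul(-1, 106)), 226), Mul(-18, 6)) = Add(Add(Add(-26, -106), 226), -108) = Add(Add(-132, 226), -108) = Add(94, -108) = -14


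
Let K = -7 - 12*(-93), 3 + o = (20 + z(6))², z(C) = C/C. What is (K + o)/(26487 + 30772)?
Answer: 1547/57259 ≈ 0.027018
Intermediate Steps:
z(C) = 1
o = 438 (o = -3 + (20 + 1)² = -3 + 21² = -3 + 441 = 438)
K = 1109 (K = -7 + 1116 = 1109)
(K + o)/(26487 + 30772) = (1109 + 438)/(26487 + 30772) = 1547/57259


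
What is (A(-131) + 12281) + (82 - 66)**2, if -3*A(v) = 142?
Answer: 37469/3 ≈ 12490.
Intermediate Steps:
A(v) = -142/3 (A(v) = -1/3*142 = -142/3)
(A(-131) + 12281) + (82 - 66)**2 = (-142/3 + 12281) + (82 - 66)**2 = 36701/3 + 16**2 = 36701/3 + 256 = 37469/3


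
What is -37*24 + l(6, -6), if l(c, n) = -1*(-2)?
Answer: -886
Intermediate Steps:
l(c, n) = 2
-37*24 + l(6, -6) = -37*24 + 2 = -888 + 2 = -886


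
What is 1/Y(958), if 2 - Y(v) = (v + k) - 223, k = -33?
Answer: -1/700 ≈ -0.0014286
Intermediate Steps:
Y(v) = 258 - v (Y(v) = 2 - ((v - 33) - 223) = 2 - ((-33 + v) - 223) = 2 - (-256 + v) = 2 + (256 - v) = 258 - v)
1/Y(958) = 1/(258 - 1*958) = 1/(258 - 958) = 1/(-700) = -1/700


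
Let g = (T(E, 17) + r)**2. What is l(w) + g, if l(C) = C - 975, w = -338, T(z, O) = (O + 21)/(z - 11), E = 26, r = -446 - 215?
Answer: 97259704/225 ≈ 4.3227e+5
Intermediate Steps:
r = -661
T(z, O) = (21 + O)/(-11 + z)
l(C) = -975 + C
g = 97555129/225 (g = ((21 + 17)/(-11 + 26) - 661)**2 = (38/15 - 661)**2 = (-9877/15)**2 = 97555129/225 ≈ 4.3358e+5)
l(w) + g = (-975 - 338) + 97555129/225 = -1313 + 97555129/225 = 97259704/225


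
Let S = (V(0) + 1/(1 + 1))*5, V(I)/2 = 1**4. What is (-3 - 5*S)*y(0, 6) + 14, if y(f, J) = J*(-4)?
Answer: 1586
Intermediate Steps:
V(I) = 2 (V(I) = 2*1**4 = 2*1 = 2)
y(f, J) = -4*J
S = 25/2 (S = (2 + 1/(1 + 1))*5 = (2 + 1/2)*5 = (5/2)*5 = 25/2 ≈ 12.500)
(-3 - 5*S)*y(0, 6) + 14 = (-3 - 5*25/2)*(-4*6) + 14 = (-3 - 125/2)*(-24) + 14 = -131/2*(-24) + 14 = 1572 + 14 = 1586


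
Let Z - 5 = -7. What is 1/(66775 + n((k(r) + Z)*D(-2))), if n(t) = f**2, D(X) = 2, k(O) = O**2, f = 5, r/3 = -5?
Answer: 1/66800 ≈ 1.4970e-5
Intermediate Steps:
r = -15 (r = 3*(-5) = -15)
Z = -2 (Z = 5 - 7 = -2)
n(t) = 25 (n(t) = 5**2 = 25)
1/(66775 + n((k(r) + Z)*D(-2))) = 1/(66775 + 25) = 1/66800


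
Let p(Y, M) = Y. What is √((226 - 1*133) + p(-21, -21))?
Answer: 6*√2 ≈ 8.4853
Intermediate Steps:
√((226 - 1*133) + p(-21, -21)) = √((226 - 1*133) - 21) = √((226 - 133) - 21) = √(93 - 21) = √72 = 6*√2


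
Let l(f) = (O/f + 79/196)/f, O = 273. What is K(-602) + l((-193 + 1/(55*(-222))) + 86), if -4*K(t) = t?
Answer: 12588966057130682/83636457218209 ≈ 150.52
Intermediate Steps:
K(t) = -t/4
l(f) = (79/196 + 273/f)/f (l(f) = (273/f + 79/196)/f = (79/196 + 273/f)/f)
K(-602) + l((-193 + 1/(55*(-222))) + 86) = -¼*(-602) + (53508 + 79*((-193 + 1/(55*(-222))) + 86))/(196*((-193 + 1/(55*(-222))) + 86)²) = 301/2 + (53508 + 79*((-193 + (1/55)*(-1/222)) + 86))/(196*((-193 + (1/55)*(-1/222)) + 86)²) = 301/2 + (53508 + 79*((-193 - 1/12210) + 86))/(196*((-193 - 1/12210) + 86)²) = 301/2 + (53508 + 79*(-2356531/12210 + 86))/(196*(-2356531/12210 + 86)²) = 301/2 + (53508 + 79*(-1306471/12210))/(196*(-1306471/12210)²) = 301/2 + (1/196)*(149084100/1706866473841)*(53508 - 103211209/12210) = 301/2 + (1/196)*(149084100/1706866473841)*(550121471/12210) = 301/2 + 3358491580455/167272914436418 = 12588966057130682/83636457218209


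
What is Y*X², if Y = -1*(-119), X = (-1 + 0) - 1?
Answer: 476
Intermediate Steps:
X = -2 (X = -1 - 1 = -2)
Y = 119
Y*X² = 119*(-2)² = 119*4 = 476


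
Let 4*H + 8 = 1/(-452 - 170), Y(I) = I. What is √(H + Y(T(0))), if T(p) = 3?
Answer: √1546914/1244 ≈ 0.99980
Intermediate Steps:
H = -4977/2488 (H = -2 + 1/(4*(-452 - 170)) = -2 + (¼)/(-622) = -2 + (¼)*(-1/622) = -2 - 1/2488 = -4977/2488 ≈ -2.0004)
√(H + Y(T(0))) = √(-4977/2488 + 3) = √(2487/2488) = √1546914/1244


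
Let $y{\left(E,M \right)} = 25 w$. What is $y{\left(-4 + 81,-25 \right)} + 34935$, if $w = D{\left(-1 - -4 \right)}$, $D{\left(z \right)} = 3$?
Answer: $35010$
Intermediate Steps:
$w = 3$
$y{\left(E,M \right)} = 75$ ($y{\left(E,M \right)} = 25 \cdot 3 = 75$)
$y{\left(-4 + 81,-25 \right)} + 34935 = 75 + 34935 = 35010$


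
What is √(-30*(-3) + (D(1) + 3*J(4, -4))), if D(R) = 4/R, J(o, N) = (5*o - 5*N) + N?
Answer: √202 ≈ 14.213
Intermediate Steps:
J(o, N) = -4*N + 5*o (J(o, N) = (-5*N + 5*o) + N = -4*N + 5*o)
√(-30*(-3) + (D(1) + 3*J(4, -4))) = √(-30*(-3) + (4/1 + 3*(-4*(-4) + 5*4))) = √(90 + (4*1 + 3*(16 + 20))) = √(90 + (4 + 3*36)) = √(90 + (4 + 108)) = √(90 + 112) = √202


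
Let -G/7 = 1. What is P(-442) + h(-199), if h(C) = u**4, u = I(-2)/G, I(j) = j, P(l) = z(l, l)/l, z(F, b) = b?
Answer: 2417/2401 ≈ 1.0067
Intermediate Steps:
G = -7 (G = -7*1 = -7)
P(l) = 1 (P(l) = l/l = 1)
u = 2/7 (u = -2/(-7) = -2*(-1/7) = 2/7 ≈ 0.28571)
h(C) = 16/2401 (h(C) = (2/7)**4 = 16/2401)
P(-442) + h(-199) = 1 + 16/2401 = 2417/2401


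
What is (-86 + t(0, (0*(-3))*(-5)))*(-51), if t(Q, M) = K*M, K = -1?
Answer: 4386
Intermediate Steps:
t(Q, M) = -M
(-86 + t(0, (0*(-3))*(-5)))*(-51) = (-86 - 0*(-3)*(-5))*(-51) = (-86 - 0*(-5))*(-51) = (-86 - 1*0)*(-51) = (-86 + 0)*(-51) = -86*(-51) = 4386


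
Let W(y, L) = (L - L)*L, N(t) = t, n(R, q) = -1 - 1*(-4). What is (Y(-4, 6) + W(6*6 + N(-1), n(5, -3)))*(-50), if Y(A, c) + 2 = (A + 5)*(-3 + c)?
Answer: -50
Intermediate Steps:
n(R, q) = 3 (n(R, q) = -1 + 4 = 3)
Y(A, c) = -2 + (-3 + c)*(5 + A) (Y(A, c) = -2 + (A + 5)*(-3 + c) = -2 + (5 + A)*(-3 + c) = -2 + (-3 + c)*(5 + A))
W(y, L) = 0 (W(y, L) = 0*L = 0)
(Y(-4, 6) + W(6*6 + N(-1), n(5, -3)))*(-50) = ((-17 - 3*(-4) + 5*6 - 4*6) + 0)*(-50) = ((-17 + 12 + 30 - 24) + 0)*(-50) = (1 + 0)*(-50) = 1*(-50) = -50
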